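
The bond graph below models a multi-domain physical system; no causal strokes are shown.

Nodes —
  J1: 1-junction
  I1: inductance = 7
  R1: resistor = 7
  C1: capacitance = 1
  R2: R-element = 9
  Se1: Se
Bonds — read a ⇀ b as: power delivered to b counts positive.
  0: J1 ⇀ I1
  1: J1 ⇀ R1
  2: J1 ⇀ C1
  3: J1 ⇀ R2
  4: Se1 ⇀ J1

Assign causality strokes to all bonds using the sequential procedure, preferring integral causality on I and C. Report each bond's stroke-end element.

b0 stroke at I1
b1 stroke at J1
b2 stroke at J1
b3 stroke at J1
b4 stroke at J1

β4 stroke→J1  (Se1 (Se) sets effort on bond)
β0 stroke→I1  (prefer integral on I1)
β1 stroke→J1  (J1: bond 0 brought flow, rest push out)
β2 stroke→J1  (common-f at J1 fixed by 0)
β3 stroke→J1  (J1 flow already set via bond 0)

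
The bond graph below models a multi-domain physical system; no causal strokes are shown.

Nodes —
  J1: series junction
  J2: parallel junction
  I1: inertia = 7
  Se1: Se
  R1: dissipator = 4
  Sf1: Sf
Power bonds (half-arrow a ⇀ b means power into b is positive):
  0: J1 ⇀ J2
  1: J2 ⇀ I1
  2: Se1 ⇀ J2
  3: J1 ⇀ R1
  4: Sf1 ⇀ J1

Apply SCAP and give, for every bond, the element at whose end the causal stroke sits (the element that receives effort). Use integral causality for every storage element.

bond 0 stroke at J1
bond 1 stroke at I1
bond 2 stroke at J2
bond 3 stroke at J1
bond 4 stroke at Sf1

b2 stroke at J2  (Se1: effort source, stroke at far end)
b4 stroke at Sf1  (Sf1: flow source, stroke at near end)
b0 stroke at J1  (1-jn J1 has f-setter on 4)
b3 stroke at J1  (common-f at J1 fixed by 4)
b1 stroke at I1  (0-jn J2 has e-setter on 2)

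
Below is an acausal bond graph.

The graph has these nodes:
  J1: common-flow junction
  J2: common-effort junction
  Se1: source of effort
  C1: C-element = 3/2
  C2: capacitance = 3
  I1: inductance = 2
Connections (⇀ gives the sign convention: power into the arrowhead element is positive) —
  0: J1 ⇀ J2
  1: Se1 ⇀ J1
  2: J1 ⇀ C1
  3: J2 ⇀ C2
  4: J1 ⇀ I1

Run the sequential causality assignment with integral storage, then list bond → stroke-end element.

#0 stroke→J1
#1 stroke→J1
#2 stroke→J1
#3 stroke→J2
#4 stroke→I1

β1 stroke→J1  (Se1 fixes effort; stroke away)
β2 stroke→J1  (C1 integral (e out))
β3 stroke→J2  (C2: C, integral causality)
β0 stroke→J1  (0-jn J2 has e-setter on 3)
β4 stroke→I1  (J1: last free bond brings flow in)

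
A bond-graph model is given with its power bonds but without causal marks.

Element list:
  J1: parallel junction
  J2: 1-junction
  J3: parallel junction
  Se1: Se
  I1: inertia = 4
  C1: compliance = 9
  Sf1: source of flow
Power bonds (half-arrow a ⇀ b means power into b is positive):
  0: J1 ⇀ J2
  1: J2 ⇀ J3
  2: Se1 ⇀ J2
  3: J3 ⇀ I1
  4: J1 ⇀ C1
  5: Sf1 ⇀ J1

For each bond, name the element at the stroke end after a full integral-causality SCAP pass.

β2 |J2  (source Se1 imposes e)
β5 |Sf1  (Sf1: flow source, stroke at near end)
β3 |I1  (I1: I, integral causality)
β1 |J3  (only one effort-in slot at J3)
β0 |J2  (J2: bond 1 brought flow, rest push out)
β4 |J1  (closing 0-jn rule on J1)

bond 0 stroke at J2
bond 1 stroke at J3
bond 2 stroke at J2
bond 3 stroke at I1
bond 4 stroke at J1
bond 5 stroke at Sf1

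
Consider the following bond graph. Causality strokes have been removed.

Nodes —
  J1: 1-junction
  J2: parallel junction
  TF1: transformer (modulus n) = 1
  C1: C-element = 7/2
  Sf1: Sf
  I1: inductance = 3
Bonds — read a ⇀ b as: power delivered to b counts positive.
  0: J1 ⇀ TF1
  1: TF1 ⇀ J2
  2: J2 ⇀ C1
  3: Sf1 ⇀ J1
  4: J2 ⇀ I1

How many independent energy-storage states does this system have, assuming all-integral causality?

bond 3 stroke at Sf1  (Sf1 (Sf) sets flow on bond)
bond 0 stroke at J1  (common-f at J1 fixed by 3)
bond 1 stroke at TF1  (through TF1, causality passes straight; one stroke at TF1)
bond 2 stroke at J2  (prefer integral on C1)
bond 4 stroke at I1  (J2 effort already set via bond 2)

2  (C1, I1 all integral)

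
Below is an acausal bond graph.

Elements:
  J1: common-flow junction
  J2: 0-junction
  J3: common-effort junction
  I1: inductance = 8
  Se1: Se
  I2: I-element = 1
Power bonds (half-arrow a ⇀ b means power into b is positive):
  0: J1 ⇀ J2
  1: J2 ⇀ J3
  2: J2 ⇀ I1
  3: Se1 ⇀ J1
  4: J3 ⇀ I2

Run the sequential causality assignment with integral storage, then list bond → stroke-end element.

#0 stroke→J2
#1 stroke→J3
#2 stroke→I1
#3 stroke→J1
#4 stroke→I2

b3 →J1  (Se1 fixes effort; stroke away)
b0 →J2  (J1 needs exactly one f-in)
b1 →J3  (J2: bond 0 brought effort, rest push out)
b2 →I1  (J2 effort already set via bond 0)
b4 →I2  (J3 effort already set via bond 1)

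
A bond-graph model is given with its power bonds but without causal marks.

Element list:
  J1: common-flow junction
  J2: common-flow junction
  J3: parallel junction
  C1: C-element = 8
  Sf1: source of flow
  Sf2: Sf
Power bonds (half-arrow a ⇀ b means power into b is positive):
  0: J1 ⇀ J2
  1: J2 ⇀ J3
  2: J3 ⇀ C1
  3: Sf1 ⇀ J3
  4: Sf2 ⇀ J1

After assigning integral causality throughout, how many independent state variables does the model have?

1  (C1 all integral)

bond 3 |Sf1  (Sf1 (Sf) sets flow on bond)
bond 4 |Sf2  (Sf2 fixes flow; stroke at Sf2)
bond 0 |J1  (J1 flow already set via bond 4)
bond 1 |J2  (1-jn J2 has f-setter on 0)
bond 2 |J3  (J3: last free bond brings effort in)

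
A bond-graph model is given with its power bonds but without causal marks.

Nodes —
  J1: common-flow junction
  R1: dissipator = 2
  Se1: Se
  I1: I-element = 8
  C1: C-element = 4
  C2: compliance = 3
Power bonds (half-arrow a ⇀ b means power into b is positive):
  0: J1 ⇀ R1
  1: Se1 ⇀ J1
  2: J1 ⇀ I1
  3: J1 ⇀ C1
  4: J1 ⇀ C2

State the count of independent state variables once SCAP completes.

#1 |J1  (Se1 fixes effort; stroke away)
#2 |I1  (I1 integral (f out))
#0 |J1  (J1 flow already set via bond 2)
#3 |J1  (1-jn J1 has f-setter on 2)
#4 |J1  (J1 flow already set via bond 2)

3  (C1, C2, I1 all integral)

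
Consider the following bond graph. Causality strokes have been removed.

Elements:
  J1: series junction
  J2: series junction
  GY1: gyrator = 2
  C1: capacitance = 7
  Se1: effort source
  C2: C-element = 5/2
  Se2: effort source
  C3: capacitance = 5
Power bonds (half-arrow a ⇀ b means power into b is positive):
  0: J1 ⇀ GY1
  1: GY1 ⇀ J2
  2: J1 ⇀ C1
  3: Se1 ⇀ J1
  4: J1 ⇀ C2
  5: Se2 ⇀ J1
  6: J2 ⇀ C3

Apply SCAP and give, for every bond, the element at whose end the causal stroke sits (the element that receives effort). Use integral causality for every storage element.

#0 |GY1
#1 |GY1
#2 |J1
#3 |J1
#4 |J1
#5 |J1
#6 |J2

b3 stroke at J1  (Se1 fixes effort; stroke away)
b5 stroke at J1  (Se2 fixes effort; stroke away)
b2 stroke at J1  (C1 outputs effort q/C1)
b4 stroke at J1  (C2 outputs effort q/C2)
b0 stroke at GY1  (J1 needs exactly one f-in)
b1 stroke at GY1  (GY1: gyrator matches bond 0)
b6 stroke at J2  (J2: bond 1 brought flow, rest push out)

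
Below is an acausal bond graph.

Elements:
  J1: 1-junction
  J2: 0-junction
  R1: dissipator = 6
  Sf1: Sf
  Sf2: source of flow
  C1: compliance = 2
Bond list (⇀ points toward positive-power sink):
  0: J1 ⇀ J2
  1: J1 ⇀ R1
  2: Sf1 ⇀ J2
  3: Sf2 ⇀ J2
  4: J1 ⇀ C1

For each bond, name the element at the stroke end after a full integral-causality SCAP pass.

#2 |Sf1  (Sf1 (Sf) sets flow on bond)
#3 |Sf2  (source Sf2 imposes f)
#0 |J2  (closing 0-jn rule on J2)
#1 |J1  (J1: bond 0 brought flow, rest push out)
#4 |J1  (common-f at J1 fixed by 0)

bond 0 →J2
bond 1 →J1
bond 2 →Sf1
bond 3 →Sf2
bond 4 →J1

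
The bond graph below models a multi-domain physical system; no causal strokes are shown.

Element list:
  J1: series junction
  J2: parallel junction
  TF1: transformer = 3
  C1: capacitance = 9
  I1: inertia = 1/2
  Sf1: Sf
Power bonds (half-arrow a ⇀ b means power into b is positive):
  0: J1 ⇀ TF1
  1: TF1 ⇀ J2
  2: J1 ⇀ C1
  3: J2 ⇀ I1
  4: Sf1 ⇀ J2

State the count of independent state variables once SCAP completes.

bond 4 stroke→Sf1  (Sf1 fixes flow; stroke at Sf1)
bond 2 stroke→J1  (C1 outputs effort q/C1)
bond 0 stroke→TF1  (closing 1-jn rule on J1)
bond 1 stroke→J2  (through TF1, causality passes straight; one stroke at TF1)
bond 3 stroke→I1  (J2: bond 1 brought effort, rest push out)

2  (C1, I1 all integral)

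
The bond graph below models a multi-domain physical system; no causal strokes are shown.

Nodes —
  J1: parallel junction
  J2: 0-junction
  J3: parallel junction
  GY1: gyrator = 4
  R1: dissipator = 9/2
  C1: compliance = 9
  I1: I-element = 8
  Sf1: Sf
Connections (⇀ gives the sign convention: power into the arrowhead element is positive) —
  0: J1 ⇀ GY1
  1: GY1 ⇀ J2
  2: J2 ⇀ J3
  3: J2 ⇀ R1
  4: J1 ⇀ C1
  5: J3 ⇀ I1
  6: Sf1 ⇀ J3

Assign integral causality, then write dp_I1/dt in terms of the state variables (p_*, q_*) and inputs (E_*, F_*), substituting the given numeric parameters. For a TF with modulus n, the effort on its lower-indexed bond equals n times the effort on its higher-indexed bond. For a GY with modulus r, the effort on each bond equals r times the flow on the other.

dp_I1/dt = 9*F_Sf1/2 - 9*p_I1/16 + q_C1/8

b6 stroke→Sf1  (Sf1 fixes flow; stroke at Sf1)
b4 stroke→J1  (prefer integral on C1)
b0 stroke→GY1  (J1 effort already set via bond 4)
b1 stroke→GY1  (GY1 both-in/both-out from 0)
b5 stroke→I1  (I1: I, integral causality)
b2 stroke→J3  (J3 needs exactly one e-in)
b3 stroke→J2  (J2: last free bond brings effort in)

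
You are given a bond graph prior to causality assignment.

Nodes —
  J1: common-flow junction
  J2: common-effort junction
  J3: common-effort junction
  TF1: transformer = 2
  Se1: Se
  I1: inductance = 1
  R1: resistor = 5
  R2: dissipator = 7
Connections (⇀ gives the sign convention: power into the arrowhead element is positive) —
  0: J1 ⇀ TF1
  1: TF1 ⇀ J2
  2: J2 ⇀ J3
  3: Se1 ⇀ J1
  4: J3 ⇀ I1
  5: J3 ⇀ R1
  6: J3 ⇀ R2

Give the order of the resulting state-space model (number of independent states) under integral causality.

1  (I1 all integral)

#3 →J1  (Se1 fixes effort; stroke away)
#0 →TF1  (J1: last free bond brings flow in)
#1 →J2  (TF1: transformer flips bond 0)
#2 →J3  (J2 effort already set via bond 1)
#4 →I1  (common-e at J3 fixed by 2)
#5 →R1  (J3: bond 2 brought effort, rest push out)
#6 →R2  (J3: bond 2 brought effort, rest push out)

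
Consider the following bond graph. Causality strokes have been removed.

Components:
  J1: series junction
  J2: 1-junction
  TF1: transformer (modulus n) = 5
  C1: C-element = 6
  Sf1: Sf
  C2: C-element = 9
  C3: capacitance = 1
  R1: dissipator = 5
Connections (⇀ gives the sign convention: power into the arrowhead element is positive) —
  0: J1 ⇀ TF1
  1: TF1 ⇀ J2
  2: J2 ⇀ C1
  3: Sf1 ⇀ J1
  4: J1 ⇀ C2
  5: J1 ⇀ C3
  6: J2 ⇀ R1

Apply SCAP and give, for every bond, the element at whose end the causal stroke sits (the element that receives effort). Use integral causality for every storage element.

b3 →Sf1  (Sf1: flow source, stroke at near end)
b0 →J1  (1-jn J1 has f-setter on 3)
b4 →J1  (J1: bond 3 brought flow, rest push out)
b5 →J1  (common-f at J1 fixed by 3)
b1 →TF1  (TF TF1: opposite of bond 0)
b2 →J2  (1-jn J2 has f-setter on 1)
b6 →J2  (J2 flow already set via bond 1)

b0 stroke→J1
b1 stroke→TF1
b2 stroke→J2
b3 stroke→Sf1
b4 stroke→J1
b5 stroke→J1
b6 stroke→J2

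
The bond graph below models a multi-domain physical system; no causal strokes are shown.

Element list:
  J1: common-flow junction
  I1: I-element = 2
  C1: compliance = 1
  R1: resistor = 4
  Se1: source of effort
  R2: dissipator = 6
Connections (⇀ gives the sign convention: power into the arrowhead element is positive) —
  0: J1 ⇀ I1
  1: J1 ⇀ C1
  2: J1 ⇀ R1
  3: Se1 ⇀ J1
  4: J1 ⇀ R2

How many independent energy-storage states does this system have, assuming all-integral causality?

2  (C1, I1 all integral)

β3 stroke→J1  (Se1 (Se) sets effort on bond)
β0 stroke→I1  (I1: I, integral causality)
β1 stroke→J1  (common-f at J1 fixed by 0)
β2 stroke→J1  (1-jn J1 has f-setter on 0)
β4 stroke→J1  (1-jn J1 has f-setter on 0)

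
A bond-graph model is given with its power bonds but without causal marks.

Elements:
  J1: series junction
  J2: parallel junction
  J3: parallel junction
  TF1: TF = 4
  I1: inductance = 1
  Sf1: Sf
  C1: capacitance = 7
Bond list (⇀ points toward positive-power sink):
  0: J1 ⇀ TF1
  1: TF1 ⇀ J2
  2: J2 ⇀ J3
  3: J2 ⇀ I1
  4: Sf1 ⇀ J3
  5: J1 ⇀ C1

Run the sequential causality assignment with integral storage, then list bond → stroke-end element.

β0 →TF1
β1 →J2
β2 →J3
β3 →I1
β4 →Sf1
β5 →J1

bond 4 stroke at Sf1  (Sf1 (Sf) sets flow on bond)
bond 2 stroke at J3  (J3 needs exactly one e-in)
bond 3 stroke at I1  (I1 integral (f out))
bond 1 stroke at J2  (J2 needs exactly one e-in)
bond 0 stroke at TF1  (TF1: transformer flips bond 1)
bond 5 stroke at J1  (common-f at J1 fixed by 0)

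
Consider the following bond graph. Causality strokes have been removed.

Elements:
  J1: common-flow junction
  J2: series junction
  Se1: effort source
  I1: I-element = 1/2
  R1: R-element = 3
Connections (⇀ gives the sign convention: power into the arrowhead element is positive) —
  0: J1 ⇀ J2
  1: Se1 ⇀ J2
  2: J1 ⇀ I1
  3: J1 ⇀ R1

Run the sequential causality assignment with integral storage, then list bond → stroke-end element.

bond 0 stroke→J1
bond 1 stroke→J2
bond 2 stroke→I1
bond 3 stroke→J1

bond 1 stroke→J2  (Se1: effort source, stroke at far end)
bond 0 stroke→J1  (J2: last free bond brings flow in)
bond 2 stroke→I1  (I1 outputs flow p/I1)
bond 3 stroke→J1  (1-jn J1 has f-setter on 2)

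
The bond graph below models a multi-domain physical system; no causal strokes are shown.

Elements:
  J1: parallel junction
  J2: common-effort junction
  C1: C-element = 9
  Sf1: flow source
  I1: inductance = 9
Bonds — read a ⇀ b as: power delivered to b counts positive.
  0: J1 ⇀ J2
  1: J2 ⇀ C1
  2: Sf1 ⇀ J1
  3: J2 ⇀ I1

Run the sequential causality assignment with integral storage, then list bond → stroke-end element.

bond 0 stroke at J1
bond 1 stroke at J2
bond 2 stroke at Sf1
bond 3 stroke at I1

b2 →Sf1  (Sf1 fixes flow; stroke at Sf1)
b0 →J1  (closing 0-jn rule on J1)
b1 →J2  (prefer integral on C1)
b3 →I1  (J2: bond 1 brought effort, rest push out)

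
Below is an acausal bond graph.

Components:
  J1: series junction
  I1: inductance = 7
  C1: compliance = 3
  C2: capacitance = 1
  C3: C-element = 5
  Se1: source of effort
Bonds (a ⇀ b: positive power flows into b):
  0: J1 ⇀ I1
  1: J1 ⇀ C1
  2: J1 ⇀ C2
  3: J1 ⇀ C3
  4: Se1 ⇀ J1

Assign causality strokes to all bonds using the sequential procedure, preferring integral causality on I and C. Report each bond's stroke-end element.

bond 0 stroke→I1
bond 1 stroke→J1
bond 2 stroke→J1
bond 3 stroke→J1
bond 4 stroke→J1

#4 stroke→J1  (Se1: effort source, stroke at far end)
#0 stroke→I1  (I1 outputs flow p/I1)
#1 stroke→J1  (J1: bond 0 brought flow, rest push out)
#2 stroke→J1  (common-f at J1 fixed by 0)
#3 stroke→J1  (J1 flow already set via bond 0)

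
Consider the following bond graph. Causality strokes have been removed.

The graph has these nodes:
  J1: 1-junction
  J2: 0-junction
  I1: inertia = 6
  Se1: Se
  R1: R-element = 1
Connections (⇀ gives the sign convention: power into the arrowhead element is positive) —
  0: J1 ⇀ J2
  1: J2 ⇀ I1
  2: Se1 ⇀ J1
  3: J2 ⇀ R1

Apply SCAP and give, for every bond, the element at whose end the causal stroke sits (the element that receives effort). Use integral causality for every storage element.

b2 stroke at J1  (Se1 (Se) sets effort on bond)
b0 stroke at J2  (J1: last free bond brings flow in)
b1 stroke at I1  (common-e at J2 fixed by 0)
b3 stroke at R1  (J2 effort already set via bond 0)

#0 stroke at J2
#1 stroke at I1
#2 stroke at J1
#3 stroke at R1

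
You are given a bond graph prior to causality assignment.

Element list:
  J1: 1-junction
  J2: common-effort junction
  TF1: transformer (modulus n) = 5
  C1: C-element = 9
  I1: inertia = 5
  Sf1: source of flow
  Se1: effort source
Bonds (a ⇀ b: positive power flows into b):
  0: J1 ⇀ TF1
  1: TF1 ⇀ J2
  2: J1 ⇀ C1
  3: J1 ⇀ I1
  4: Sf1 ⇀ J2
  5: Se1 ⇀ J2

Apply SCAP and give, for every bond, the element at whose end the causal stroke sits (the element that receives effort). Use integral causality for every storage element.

bond 0 |J1
bond 1 |TF1
bond 2 |J1
bond 3 |I1
bond 4 |Sf1
bond 5 |J2

#4 stroke→Sf1  (Sf1 (Sf) sets flow on bond)
#5 stroke→J2  (Se1 fixes effort; stroke away)
#1 stroke→TF1  (J2 effort already set via bond 5)
#0 stroke→J1  (TF1: transformer flips bond 1)
#2 stroke→J1  (C1: C, integral causality)
#3 stroke→I1  (closing 1-jn rule on J1)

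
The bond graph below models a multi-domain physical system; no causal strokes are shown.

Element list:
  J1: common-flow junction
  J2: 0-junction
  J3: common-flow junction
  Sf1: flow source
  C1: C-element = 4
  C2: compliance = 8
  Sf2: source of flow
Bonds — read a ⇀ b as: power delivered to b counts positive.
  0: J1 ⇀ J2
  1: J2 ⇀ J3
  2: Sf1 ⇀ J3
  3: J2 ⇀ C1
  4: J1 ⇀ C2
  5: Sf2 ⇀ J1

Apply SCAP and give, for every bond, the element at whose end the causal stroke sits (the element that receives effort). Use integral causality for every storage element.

#0 stroke→J1
#1 stroke→J3
#2 stroke→Sf1
#3 stroke→J2
#4 stroke→J1
#5 stroke→Sf2

b2 stroke at Sf1  (Sf1 (Sf) sets flow on bond)
b5 stroke at Sf2  (Sf2 (Sf) sets flow on bond)
b0 stroke at J1  (J1: bond 5 brought flow, rest push out)
b4 stroke at J1  (J1: bond 5 brought flow, rest push out)
b1 stroke at J3  (J3: bond 2 brought flow, rest push out)
b3 stroke at J2  (only one effort-in slot at J2)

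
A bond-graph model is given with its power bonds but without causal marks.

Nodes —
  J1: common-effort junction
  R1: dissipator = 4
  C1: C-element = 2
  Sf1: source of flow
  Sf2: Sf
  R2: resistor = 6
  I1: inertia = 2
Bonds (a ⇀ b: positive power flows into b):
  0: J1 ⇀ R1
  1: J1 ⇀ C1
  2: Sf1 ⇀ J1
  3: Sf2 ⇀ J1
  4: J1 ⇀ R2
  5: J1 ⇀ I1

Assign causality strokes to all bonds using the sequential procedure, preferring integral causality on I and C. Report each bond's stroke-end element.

bond 2 |Sf1  (Sf1: flow source, stroke at near end)
bond 3 |Sf2  (source Sf2 imposes f)
bond 1 |J1  (C1 outputs effort q/C1)
bond 0 |R1  (J1: bond 1 brought effort, rest push out)
bond 4 |R2  (common-e at J1 fixed by 1)
bond 5 |I1  (common-e at J1 fixed by 1)

bond 0 →R1
bond 1 →J1
bond 2 →Sf1
bond 3 →Sf2
bond 4 →R2
bond 5 →I1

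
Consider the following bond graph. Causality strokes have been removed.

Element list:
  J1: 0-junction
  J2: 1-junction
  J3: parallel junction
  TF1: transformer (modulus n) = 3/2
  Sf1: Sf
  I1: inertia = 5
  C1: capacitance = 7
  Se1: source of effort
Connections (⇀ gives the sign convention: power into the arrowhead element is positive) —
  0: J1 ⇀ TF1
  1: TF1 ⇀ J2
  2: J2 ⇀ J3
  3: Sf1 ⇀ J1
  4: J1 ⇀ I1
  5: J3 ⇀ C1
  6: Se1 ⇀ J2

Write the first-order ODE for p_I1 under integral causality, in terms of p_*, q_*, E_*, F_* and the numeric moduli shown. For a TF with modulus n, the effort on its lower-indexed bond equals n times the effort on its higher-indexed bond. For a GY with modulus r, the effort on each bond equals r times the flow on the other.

dp_I1/dt = -3*E_Se1/2 + 3*q_C1/14

bond 3 stroke at Sf1  (source Sf1 imposes f)
bond 6 stroke at J2  (Se1: effort source, stroke at far end)
bond 4 stroke at I1  (I1 outputs flow p/I1)
bond 0 stroke at J1  (J1: last free bond brings effort in)
bond 1 stroke at TF1  (TF TF1: opposite of bond 0)
bond 2 stroke at J2  (common-f at J2 fixed by 1)
bond 5 stroke at J3  (J3: last free bond brings effort in)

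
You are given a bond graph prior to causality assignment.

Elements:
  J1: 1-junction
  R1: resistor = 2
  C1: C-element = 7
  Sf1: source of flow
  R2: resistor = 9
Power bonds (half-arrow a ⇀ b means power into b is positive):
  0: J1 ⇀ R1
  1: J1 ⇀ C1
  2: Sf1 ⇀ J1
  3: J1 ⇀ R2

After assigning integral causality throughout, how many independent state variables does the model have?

1  (C1 all integral)

#2 →Sf1  (Sf1 (Sf) sets flow on bond)
#0 →J1  (common-f at J1 fixed by 2)
#1 →J1  (J1: bond 2 brought flow, rest push out)
#3 →J1  (J1: bond 2 brought flow, rest push out)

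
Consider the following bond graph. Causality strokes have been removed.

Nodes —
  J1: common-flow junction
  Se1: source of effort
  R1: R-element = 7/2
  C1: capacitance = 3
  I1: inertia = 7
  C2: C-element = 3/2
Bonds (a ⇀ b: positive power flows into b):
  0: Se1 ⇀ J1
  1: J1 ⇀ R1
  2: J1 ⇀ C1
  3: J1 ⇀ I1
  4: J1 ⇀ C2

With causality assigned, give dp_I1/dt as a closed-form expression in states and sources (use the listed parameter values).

dp_I1/dt = E_Se1 - p_I1/2 - q_C1/3 - 2*q_C2/3

#0 →J1  (source Se1 imposes e)
#2 →J1  (prefer integral on C1)
#3 →I1  (I1 integral (f out))
#1 →J1  (J1: bond 3 brought flow, rest push out)
#4 →J1  (J1: bond 3 brought flow, rest push out)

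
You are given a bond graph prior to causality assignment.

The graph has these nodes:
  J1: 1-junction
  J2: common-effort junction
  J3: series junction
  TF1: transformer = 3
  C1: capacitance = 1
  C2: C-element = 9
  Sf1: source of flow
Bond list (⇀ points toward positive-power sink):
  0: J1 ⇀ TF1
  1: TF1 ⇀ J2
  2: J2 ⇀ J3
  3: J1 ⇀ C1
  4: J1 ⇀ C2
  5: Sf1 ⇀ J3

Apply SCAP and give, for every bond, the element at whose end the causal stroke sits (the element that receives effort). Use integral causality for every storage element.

bond 5 →Sf1  (source Sf1 imposes f)
bond 2 →J3  (J3 flow already set via bond 5)
bond 1 →J2  (J2: last free bond brings effort in)
bond 0 →TF1  (TF1 one-in-one-out from 1)
bond 3 →J1  (J1 flow already set via bond 0)
bond 4 →J1  (J1: bond 0 brought flow, rest push out)

b0 →TF1
b1 →J2
b2 →J3
b3 →J1
b4 →J1
b5 →Sf1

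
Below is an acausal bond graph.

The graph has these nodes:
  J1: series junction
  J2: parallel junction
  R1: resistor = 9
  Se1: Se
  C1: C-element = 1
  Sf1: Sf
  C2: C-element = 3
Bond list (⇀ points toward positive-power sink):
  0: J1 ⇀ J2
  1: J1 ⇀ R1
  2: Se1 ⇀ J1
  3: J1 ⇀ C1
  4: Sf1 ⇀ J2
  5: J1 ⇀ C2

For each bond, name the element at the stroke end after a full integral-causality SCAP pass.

#2 |J1  (source Se1 imposes e)
#4 |Sf1  (Sf1 fixes flow; stroke at Sf1)
#0 |J2  (closing 0-jn rule on J2)
#1 |J1  (J1 flow already set via bond 0)
#3 |J1  (J1: bond 0 brought flow, rest push out)
#5 |J1  (J1 flow already set via bond 0)

b0 stroke at J2
b1 stroke at J1
b2 stroke at J1
b3 stroke at J1
b4 stroke at Sf1
b5 stroke at J1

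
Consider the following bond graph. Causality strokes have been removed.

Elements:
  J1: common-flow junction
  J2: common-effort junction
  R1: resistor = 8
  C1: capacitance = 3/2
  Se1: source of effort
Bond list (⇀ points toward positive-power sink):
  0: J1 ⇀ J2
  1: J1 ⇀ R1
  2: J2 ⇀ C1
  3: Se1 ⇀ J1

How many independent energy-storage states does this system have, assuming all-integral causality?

b3 stroke→J1  (source Se1 imposes e)
b2 stroke→J2  (C1 integral (e out))
b0 stroke→J1  (J2: bond 2 brought effort, rest push out)
b1 stroke→R1  (J1: last free bond brings flow in)

1  (C1 all integral)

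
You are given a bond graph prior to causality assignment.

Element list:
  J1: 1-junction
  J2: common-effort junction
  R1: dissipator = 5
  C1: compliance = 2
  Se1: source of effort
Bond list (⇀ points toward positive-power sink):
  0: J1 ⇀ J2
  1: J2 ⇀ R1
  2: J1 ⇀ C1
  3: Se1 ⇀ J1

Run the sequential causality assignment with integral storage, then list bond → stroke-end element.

#0 stroke at J2
#1 stroke at R1
#2 stroke at J1
#3 stroke at J1

bond 3 |J1  (Se1: effort source, stroke at far end)
bond 2 |J1  (prefer integral on C1)
bond 0 |J2  (closing 1-jn rule on J1)
bond 1 |R1  (J2: bond 0 brought effort, rest push out)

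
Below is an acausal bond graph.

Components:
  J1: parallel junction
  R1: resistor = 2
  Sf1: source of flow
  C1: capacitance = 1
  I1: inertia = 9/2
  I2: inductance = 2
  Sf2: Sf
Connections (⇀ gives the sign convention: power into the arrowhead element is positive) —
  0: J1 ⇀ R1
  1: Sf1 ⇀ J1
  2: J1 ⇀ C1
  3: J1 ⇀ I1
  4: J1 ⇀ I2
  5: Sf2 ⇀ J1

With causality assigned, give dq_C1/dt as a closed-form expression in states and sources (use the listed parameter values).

β1 →Sf1  (source Sf1 imposes f)
β5 →Sf2  (source Sf2 imposes f)
β2 →J1  (C1 outputs effort q/C1)
β0 →R1  (common-e at J1 fixed by 2)
β3 →I1  (common-e at J1 fixed by 2)
β4 →I2  (J1: bond 2 brought effort, rest push out)

dq_C1/dt = F_Sf1 + F_Sf2 - 2*p_I1/9 - p_I2/2 - q_C1/2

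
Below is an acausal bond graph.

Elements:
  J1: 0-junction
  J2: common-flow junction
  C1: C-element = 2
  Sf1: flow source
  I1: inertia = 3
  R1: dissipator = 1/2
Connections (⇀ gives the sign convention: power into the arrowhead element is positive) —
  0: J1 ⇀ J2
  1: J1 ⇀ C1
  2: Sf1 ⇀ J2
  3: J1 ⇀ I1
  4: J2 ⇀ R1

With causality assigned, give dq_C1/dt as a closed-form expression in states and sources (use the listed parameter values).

dq_C1/dt = -F_Sf1 - p_I1/3

#2 |Sf1  (Sf1 fixes flow; stroke at Sf1)
#0 |J2  (common-f at J2 fixed by 2)
#4 |J2  (1-jn J2 has f-setter on 2)
#1 |J1  (C1 outputs effort q/C1)
#3 |I1  (J1 effort already set via bond 1)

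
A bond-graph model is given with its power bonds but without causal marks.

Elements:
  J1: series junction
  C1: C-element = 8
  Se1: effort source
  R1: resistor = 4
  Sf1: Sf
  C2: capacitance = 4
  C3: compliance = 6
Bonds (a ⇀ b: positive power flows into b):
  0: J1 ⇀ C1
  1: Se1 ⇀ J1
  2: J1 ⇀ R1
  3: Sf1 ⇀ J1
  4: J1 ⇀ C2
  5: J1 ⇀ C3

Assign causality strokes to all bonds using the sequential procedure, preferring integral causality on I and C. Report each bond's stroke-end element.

b1 →J1  (Se1 (Se) sets effort on bond)
b3 →Sf1  (source Sf1 imposes f)
b0 →J1  (1-jn J1 has f-setter on 3)
b2 →J1  (common-f at J1 fixed by 3)
b4 →J1  (1-jn J1 has f-setter on 3)
b5 →J1  (J1: bond 3 brought flow, rest push out)

#0 stroke→J1
#1 stroke→J1
#2 stroke→J1
#3 stroke→Sf1
#4 stroke→J1
#5 stroke→J1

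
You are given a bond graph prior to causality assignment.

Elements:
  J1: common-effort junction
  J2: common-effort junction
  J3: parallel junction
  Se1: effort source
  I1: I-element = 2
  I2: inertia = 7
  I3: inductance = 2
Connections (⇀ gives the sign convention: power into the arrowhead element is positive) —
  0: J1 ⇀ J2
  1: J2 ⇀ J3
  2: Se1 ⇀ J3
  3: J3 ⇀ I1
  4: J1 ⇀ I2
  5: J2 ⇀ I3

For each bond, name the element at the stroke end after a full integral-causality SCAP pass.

bond 2 →J3  (Se1 (Se) sets effort on bond)
bond 1 →J2  (0-jn J3 has e-setter on 2)
bond 3 →I1  (J3 effort already set via bond 2)
bond 0 →J1  (common-e at J2 fixed by 1)
bond 5 →I3  (0-jn J2 has e-setter on 1)
bond 4 →I2  (0-jn J1 has e-setter on 0)

b0 stroke at J1
b1 stroke at J2
b2 stroke at J3
b3 stroke at I1
b4 stroke at I2
b5 stroke at I3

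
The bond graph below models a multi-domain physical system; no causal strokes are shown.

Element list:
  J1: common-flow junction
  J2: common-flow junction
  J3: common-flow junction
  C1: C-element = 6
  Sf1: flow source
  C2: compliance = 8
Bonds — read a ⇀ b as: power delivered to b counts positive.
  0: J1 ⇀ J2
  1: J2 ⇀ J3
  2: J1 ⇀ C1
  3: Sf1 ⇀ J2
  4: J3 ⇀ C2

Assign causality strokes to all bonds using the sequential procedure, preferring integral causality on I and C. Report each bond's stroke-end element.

#3 stroke→Sf1  (Sf1: flow source, stroke at near end)
#0 stroke→J2  (J2: bond 3 brought flow, rest push out)
#1 stroke→J2  (1-jn J2 has f-setter on 3)
#4 stroke→J3  (1-jn J3 has f-setter on 1)
#2 stroke→J1  (common-f at J1 fixed by 0)

bond 0 →J2
bond 1 →J2
bond 2 →J1
bond 3 →Sf1
bond 4 →J3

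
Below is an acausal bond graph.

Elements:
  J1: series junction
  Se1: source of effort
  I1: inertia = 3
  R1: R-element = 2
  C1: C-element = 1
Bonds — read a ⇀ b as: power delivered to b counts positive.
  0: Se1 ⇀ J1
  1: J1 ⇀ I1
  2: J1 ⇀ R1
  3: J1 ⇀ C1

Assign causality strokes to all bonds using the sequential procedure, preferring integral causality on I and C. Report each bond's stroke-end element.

b0 stroke at J1
b1 stroke at I1
b2 stroke at J1
b3 stroke at J1

b0 |J1  (Se1 (Se) sets effort on bond)
b1 |I1  (I1: I, integral causality)
b2 |J1  (J1: bond 1 brought flow, rest push out)
b3 |J1  (common-f at J1 fixed by 1)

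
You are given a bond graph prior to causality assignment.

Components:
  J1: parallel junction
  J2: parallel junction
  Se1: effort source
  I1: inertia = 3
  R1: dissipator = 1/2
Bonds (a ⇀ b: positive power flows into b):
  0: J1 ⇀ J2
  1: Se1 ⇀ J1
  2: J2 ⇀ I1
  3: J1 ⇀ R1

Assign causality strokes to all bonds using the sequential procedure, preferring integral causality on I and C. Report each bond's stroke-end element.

bond 1 →J1  (Se1: effort source, stroke at far end)
bond 0 →J2  (J1: bond 1 brought effort, rest push out)
bond 3 →R1  (0-jn J1 has e-setter on 1)
bond 2 →I1  (0-jn J2 has e-setter on 0)

#0 →J2
#1 →J1
#2 →I1
#3 →R1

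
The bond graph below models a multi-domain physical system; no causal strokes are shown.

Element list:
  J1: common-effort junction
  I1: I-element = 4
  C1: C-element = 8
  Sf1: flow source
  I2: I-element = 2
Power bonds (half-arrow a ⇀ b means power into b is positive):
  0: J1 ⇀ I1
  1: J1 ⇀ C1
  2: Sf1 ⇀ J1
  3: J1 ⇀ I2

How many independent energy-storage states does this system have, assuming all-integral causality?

3  (C1, I1, I2 all integral)

#2 |Sf1  (Sf1 (Sf) sets flow on bond)
#0 |I1  (I1 outputs flow p/I1)
#1 |J1  (C1 outputs effort q/C1)
#3 |I2  (common-e at J1 fixed by 1)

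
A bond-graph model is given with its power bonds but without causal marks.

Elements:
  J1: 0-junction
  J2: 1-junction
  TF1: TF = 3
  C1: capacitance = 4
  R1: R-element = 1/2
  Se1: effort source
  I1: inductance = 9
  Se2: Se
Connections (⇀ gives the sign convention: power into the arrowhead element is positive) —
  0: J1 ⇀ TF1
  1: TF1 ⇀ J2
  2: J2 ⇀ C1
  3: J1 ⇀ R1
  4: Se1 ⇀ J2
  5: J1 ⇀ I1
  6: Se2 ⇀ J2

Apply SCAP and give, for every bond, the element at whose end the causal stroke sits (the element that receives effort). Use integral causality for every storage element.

b0 |J1
b1 |TF1
b2 |J2
b3 |R1
b4 |J2
b5 |I1
b6 |J2

β4 stroke→J2  (Se1 (Se) sets effort on bond)
β6 stroke→J2  (Se2 fixes effort; stroke away)
β2 stroke→J2  (C1 outputs effort q/C1)
β1 stroke→TF1  (only one flow-in slot at J2)
β0 stroke→J1  (TF1: transformer flips bond 1)
β3 stroke→R1  (0-jn J1 has e-setter on 0)
β5 stroke→I1  (common-e at J1 fixed by 0)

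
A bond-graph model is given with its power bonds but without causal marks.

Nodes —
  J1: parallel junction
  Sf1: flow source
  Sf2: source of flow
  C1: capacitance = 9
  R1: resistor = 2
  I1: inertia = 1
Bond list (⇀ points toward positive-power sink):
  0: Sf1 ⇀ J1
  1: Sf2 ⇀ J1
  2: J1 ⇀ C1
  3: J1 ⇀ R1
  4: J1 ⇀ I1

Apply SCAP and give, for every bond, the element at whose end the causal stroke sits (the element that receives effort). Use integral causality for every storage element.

b0 stroke at Sf1  (source Sf1 imposes f)
b1 stroke at Sf2  (Sf2: flow source, stroke at near end)
b2 stroke at J1  (prefer integral on C1)
b3 stroke at R1  (0-jn J1 has e-setter on 2)
b4 stroke at I1  (0-jn J1 has e-setter on 2)

β0 stroke at Sf1
β1 stroke at Sf2
β2 stroke at J1
β3 stroke at R1
β4 stroke at I1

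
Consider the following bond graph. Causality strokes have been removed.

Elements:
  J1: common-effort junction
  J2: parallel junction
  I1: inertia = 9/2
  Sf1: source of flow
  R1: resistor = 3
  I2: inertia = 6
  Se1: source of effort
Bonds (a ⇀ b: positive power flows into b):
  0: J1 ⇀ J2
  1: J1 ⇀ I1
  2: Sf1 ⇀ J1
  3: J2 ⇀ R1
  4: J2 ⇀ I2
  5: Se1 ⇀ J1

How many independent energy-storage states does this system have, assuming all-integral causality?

2  (I1, I2 all integral)

#2 →Sf1  (source Sf1 imposes f)
#5 →J1  (source Se1 imposes e)
#0 →J2  (J1 effort already set via bond 5)
#1 →I1  (J1: bond 5 brought effort, rest push out)
#3 →R1  (common-e at J2 fixed by 0)
#4 →I2  (J2 effort already set via bond 0)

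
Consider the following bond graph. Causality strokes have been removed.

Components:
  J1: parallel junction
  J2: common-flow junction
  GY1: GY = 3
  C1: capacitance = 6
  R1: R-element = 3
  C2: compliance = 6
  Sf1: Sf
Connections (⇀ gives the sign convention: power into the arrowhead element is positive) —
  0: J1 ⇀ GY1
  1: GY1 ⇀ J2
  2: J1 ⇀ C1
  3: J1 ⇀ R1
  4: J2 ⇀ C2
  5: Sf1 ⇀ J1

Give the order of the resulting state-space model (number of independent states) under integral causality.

bond 5 stroke→Sf1  (Sf1 fixes flow; stroke at Sf1)
bond 2 stroke→J1  (C1 outputs effort q/C1)
bond 0 stroke→GY1  (common-e at J1 fixed by 2)
bond 3 stroke→R1  (common-e at J1 fixed by 2)
bond 1 stroke→GY1  (through GY1, causality inverts; strokes same side of GY1)
bond 4 stroke→J2  (1-jn J2 has f-setter on 1)

2  (C1, C2 all integral)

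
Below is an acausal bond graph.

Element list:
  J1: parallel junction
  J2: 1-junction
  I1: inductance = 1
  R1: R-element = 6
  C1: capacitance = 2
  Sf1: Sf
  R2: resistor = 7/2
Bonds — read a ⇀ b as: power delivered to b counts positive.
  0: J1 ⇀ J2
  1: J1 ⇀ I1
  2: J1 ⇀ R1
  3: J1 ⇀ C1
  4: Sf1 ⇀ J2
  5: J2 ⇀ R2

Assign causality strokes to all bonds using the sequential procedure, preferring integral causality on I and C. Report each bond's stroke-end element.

β4 →Sf1  (source Sf1 imposes f)
β0 →J2  (J2: bond 4 brought flow, rest push out)
β5 →J2  (1-jn J2 has f-setter on 4)
β1 →I1  (I1 outputs flow p/I1)
β3 →J1  (C1 outputs effort q/C1)
β2 →R1  (J1: bond 3 brought effort, rest push out)

bond 0 →J2
bond 1 →I1
bond 2 →R1
bond 3 →J1
bond 4 →Sf1
bond 5 →J2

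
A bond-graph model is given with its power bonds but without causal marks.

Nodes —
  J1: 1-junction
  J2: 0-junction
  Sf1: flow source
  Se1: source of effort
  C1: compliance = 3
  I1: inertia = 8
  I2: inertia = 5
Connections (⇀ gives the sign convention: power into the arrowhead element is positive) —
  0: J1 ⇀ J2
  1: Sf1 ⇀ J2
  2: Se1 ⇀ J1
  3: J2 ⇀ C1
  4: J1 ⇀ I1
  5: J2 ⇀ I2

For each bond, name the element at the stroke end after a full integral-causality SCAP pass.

β1 |Sf1  (Sf1 fixes flow; stroke at Sf1)
β2 |J1  (source Se1 imposes e)
β3 |J2  (prefer integral on C1)
β0 |J1  (0-jn J2 has e-setter on 3)
β5 |I2  (common-e at J2 fixed by 3)
β4 |I1  (closing 1-jn rule on J1)

bond 0 stroke→J1
bond 1 stroke→Sf1
bond 2 stroke→J1
bond 3 stroke→J2
bond 4 stroke→I1
bond 5 stroke→I2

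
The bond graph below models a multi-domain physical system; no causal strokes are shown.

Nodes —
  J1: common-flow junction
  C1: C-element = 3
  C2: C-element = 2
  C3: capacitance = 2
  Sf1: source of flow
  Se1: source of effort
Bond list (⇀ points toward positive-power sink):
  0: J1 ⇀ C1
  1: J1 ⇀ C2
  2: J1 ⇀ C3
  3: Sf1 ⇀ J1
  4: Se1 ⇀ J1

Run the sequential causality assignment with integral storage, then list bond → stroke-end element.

b0 stroke→J1
b1 stroke→J1
b2 stroke→J1
b3 stroke→Sf1
b4 stroke→J1

β3 stroke→Sf1  (Sf1 fixes flow; stroke at Sf1)
β4 stroke→J1  (Se1: effort source, stroke at far end)
β0 stroke→J1  (J1: bond 3 brought flow, rest push out)
β1 stroke→J1  (J1: bond 3 brought flow, rest push out)
β2 stroke→J1  (J1 flow already set via bond 3)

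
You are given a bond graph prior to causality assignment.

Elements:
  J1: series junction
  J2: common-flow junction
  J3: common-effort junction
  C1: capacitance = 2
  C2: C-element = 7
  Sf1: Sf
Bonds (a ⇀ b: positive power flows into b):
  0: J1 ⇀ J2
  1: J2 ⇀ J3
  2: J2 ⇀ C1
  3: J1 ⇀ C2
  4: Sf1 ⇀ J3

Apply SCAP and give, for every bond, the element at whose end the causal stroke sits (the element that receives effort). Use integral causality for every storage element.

β0 →J2
β1 →J3
β2 →J2
β3 →J1
β4 →Sf1

#4 stroke at Sf1  (source Sf1 imposes f)
#1 stroke at J3  (closing 0-jn rule on J3)
#0 stroke at J2  (J2: bond 1 brought flow, rest push out)
#2 stroke at J2  (1-jn J2 has f-setter on 1)
#3 stroke at J1  (J1 flow already set via bond 0)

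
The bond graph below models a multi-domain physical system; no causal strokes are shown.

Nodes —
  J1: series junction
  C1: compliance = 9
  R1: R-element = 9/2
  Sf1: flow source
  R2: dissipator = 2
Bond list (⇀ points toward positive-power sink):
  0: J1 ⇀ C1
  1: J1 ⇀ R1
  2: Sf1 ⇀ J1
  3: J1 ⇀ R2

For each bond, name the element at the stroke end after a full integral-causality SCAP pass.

bond 0 |J1
bond 1 |J1
bond 2 |Sf1
bond 3 |J1

bond 2 |Sf1  (Sf1 (Sf) sets flow on bond)
bond 0 |J1  (J1: bond 2 brought flow, rest push out)
bond 1 |J1  (common-f at J1 fixed by 2)
bond 3 |J1  (J1: bond 2 brought flow, rest push out)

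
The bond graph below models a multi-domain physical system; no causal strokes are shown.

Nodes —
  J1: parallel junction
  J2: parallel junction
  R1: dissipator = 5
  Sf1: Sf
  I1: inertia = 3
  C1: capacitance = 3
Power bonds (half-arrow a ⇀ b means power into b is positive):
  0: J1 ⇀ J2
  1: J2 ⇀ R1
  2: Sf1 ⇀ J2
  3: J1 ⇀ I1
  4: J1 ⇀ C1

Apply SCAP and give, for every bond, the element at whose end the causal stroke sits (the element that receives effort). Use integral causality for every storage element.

bond 0 →J2
bond 1 →R1
bond 2 →Sf1
bond 3 →I1
bond 4 →J1

#2 |Sf1  (Sf1 (Sf) sets flow on bond)
#3 |I1  (I1: I, integral causality)
#4 |J1  (C1: C, integral causality)
#0 |J2  (J1 effort already set via bond 4)
#1 |R1  (0-jn J2 has e-setter on 0)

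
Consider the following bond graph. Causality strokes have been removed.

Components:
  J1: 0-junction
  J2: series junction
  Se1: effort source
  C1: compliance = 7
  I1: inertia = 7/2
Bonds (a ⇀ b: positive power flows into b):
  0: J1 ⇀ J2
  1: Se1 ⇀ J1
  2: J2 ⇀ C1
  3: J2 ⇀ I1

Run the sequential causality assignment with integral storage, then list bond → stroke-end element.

#0 →J2
#1 →J1
#2 →J2
#3 →I1

#1 |J1  (Se1 (Se) sets effort on bond)
#0 |J2  (0-jn J1 has e-setter on 1)
#2 |J2  (C1: C, integral causality)
#3 |I1  (closing 1-jn rule on J2)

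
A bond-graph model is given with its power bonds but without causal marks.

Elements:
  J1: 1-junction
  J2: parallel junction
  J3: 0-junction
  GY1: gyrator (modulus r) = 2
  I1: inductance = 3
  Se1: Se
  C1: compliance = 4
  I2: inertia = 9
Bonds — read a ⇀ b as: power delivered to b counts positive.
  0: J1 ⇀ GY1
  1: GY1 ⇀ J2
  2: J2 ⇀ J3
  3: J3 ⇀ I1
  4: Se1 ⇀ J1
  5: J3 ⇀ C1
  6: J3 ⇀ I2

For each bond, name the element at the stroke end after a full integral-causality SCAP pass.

#0 stroke→GY1
#1 stroke→GY1
#2 stroke→J2
#3 stroke→I1
#4 stroke→J1
#5 stroke→J3
#6 stroke→I2

β4 stroke→J1  (Se1 (Se) sets effort on bond)
β0 stroke→GY1  (J1 needs exactly one f-in)
β1 stroke→GY1  (GY1: gyrator matches bond 0)
β2 stroke→J2  (closing 0-jn rule on J2)
β3 stroke→I1  (I1: I, integral causality)
β5 stroke→J3  (prefer integral on C1)
β6 stroke→I2  (J3: bond 5 brought effort, rest push out)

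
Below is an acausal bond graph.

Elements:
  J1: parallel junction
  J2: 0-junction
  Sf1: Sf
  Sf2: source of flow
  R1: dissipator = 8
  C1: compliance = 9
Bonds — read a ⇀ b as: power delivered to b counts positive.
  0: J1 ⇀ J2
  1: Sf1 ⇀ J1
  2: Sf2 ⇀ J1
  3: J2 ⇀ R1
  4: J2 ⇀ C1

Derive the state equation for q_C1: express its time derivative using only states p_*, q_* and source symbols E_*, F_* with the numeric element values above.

β1 →Sf1  (Sf1 (Sf) sets flow on bond)
β2 →Sf2  (Sf2: flow source, stroke at near end)
β0 →J1  (J1 needs exactly one e-in)
β4 →J2  (prefer integral on C1)
β3 →R1  (J2: bond 4 brought effort, rest push out)

dq_C1/dt = F_Sf1 + F_Sf2 - q_C1/72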